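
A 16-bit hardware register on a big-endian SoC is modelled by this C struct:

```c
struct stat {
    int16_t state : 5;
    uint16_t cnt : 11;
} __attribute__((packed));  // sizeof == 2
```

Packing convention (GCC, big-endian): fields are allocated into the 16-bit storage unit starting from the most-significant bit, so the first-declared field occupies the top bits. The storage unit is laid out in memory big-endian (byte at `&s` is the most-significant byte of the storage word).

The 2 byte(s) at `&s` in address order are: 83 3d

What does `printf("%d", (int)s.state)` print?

-16

[0]=0x83 [1]=0x3d (big-endian) → word 0x833d
state:5 @ bit 11 → (0x833d>>11)&0x1f = 0x10  ←
cnt:11 @ bit 0 → (0x833d>>0)&0x7ff = 0x33d
state signed 5b, MSB=1: 16 - 32 = -16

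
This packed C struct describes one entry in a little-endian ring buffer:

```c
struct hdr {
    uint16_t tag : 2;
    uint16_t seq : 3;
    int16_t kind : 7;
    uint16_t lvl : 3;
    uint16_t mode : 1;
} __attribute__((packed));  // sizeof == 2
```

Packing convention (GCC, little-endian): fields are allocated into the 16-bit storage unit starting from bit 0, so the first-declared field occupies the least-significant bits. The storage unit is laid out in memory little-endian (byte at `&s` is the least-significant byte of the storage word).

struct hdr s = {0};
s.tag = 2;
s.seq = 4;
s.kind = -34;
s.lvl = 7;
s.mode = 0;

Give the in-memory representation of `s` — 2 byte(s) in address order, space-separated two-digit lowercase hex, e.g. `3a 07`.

d2 7b

[0+:2] tag=2 & 0x3 = 0x2; word=0x0002
[2+:3] seq=4 & 0x7 = 0x4; word=0x0012
[5+:7] kind=-34 & 0x7f = 0x5e; word=0x0bd2
[12+:3] lvl=7 & 0x7 = 0x7; word=0x7bd2
[15+:1] mode=0 & 0x1 = 0x0; word=0x7bd2
word = 0x7bd2 → little-endian bytes:
  [0]=0xd2  [1]=0x7b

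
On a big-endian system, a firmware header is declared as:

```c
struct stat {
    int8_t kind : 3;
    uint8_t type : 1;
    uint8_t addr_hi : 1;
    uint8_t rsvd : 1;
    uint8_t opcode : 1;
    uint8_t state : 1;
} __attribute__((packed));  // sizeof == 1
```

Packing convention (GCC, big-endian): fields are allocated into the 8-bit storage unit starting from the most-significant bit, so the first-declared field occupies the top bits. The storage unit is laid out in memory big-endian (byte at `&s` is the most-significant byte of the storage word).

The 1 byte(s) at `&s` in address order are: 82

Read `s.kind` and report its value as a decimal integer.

[0]=0x82 (big-endian) → word 0x82
kind [5+:3] = (word>>5) & 0x7 = 4  ←
type [4+:1] = (word>>4) & 0x1 = 0
addr_hi [3+:1] = (word>>3) & 0x1 = 0
rsvd [2+:1] = (word>>2) & 0x1 = 0
opcode [1+:1] = (word>>1) & 0x1 = 1
state [0+:1] = (word>>0) & 0x1 = 0
kind signed 3b, MSB=1: 4 - 8 = -4

-4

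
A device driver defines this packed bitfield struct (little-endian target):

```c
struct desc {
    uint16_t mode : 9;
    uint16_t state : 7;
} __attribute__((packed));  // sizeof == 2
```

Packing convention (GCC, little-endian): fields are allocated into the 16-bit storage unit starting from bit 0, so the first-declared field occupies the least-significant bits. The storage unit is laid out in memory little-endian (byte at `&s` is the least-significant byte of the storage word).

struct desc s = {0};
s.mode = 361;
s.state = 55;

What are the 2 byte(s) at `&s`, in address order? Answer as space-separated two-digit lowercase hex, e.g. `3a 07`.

69 6f

mode:9 = 361 → 0x169 << 0 → word 0x0169
state:7 = 55 → 0x37 << 9 → word 0x6f69
word = 0x6f69 → little-endian bytes:
  [0]=0x69  [1]=0x6f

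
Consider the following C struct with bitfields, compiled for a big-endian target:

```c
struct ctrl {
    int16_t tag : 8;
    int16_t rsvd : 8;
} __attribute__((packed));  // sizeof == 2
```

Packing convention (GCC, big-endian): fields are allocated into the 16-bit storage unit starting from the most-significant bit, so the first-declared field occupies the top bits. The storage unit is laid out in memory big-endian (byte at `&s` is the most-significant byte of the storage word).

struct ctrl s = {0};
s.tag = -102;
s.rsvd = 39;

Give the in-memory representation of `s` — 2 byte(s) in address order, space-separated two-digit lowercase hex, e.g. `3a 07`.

9a 27

tag (8b) val=-102 bits=0x9a at bit 8: 0x9a00
rsvd (8b) val=39 bits=0x27 at bit 0: 0x9a27
word = 0x9a27 → big-endian bytes:
  [0]=0x9a  [1]=0x27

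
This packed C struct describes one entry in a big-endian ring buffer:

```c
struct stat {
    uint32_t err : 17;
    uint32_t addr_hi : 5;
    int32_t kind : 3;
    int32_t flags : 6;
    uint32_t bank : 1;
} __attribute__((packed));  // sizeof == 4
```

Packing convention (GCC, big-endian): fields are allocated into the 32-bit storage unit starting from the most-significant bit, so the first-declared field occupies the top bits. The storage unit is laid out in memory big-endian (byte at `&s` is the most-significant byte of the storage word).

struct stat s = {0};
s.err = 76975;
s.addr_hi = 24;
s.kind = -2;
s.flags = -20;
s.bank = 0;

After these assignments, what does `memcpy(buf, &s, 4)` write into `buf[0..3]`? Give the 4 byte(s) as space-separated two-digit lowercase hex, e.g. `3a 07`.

err (17b) val=76975 bits=0x12caf at bit 15: 0x96578000
addr_hi (5b) val=24 bits=0x18 at bit 10: 0x9657e000
kind (3b) val=-2 bits=0x6 at bit 7: 0x9657e300
flags (6b) val=-20 bits=0x2c at bit 1: 0x9657e358
bank (1b) val=0 bits=0x0 at bit 0: 0x9657e358
word = 0x9657e358 → big-endian bytes:
  [0]=0x96  [1]=0x57  [2]=0xe3  [3]=0x58

96 57 e3 58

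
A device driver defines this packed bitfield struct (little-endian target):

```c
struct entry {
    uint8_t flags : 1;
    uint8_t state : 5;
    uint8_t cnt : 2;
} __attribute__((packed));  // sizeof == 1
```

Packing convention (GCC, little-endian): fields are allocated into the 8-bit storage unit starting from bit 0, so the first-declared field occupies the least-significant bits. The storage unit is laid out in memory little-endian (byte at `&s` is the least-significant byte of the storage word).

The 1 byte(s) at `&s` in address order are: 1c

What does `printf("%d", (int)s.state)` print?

[0]=0x1c (little-endian) → word 0x1c
flags [0+:1] = (word>>0) & 0x1 = 0
state [1+:5] = (word>>1) & 0x1f = 14  ←
cnt [6+:2] = (word>>6) & 0x3 = 0

14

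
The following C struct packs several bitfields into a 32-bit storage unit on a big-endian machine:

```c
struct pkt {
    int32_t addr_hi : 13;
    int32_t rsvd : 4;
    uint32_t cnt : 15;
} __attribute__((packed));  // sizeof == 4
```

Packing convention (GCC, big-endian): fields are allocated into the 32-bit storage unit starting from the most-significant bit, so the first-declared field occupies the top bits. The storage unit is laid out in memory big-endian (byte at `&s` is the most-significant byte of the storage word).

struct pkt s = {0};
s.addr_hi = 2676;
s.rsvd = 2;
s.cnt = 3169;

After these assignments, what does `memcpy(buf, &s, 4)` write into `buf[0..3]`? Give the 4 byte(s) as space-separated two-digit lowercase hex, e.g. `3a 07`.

[19+:13] addr_hi=2676 & 0x1fff = 0xa74; word=0x53a00000
[15+:4] rsvd=2 & 0xf = 0x2; word=0x53a10000
[0+:15] cnt=3169 & 0x7fff = 0xc61; word=0x53a10c61
word = 0x53a10c61 → big-endian bytes:
  [0]=0x53  [1]=0xa1  [2]=0x0c  [3]=0x61

53 a1 0c 61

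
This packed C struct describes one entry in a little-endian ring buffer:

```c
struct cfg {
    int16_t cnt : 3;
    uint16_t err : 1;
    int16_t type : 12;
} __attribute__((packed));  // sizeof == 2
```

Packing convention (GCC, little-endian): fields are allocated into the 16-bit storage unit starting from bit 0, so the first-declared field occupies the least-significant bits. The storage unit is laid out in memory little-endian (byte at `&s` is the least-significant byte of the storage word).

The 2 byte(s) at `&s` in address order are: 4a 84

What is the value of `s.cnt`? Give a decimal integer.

2

[0]=0x4a [1]=0x84 (little-endian) → word 0x844a
cnt:3 @ bit 0 → (0x844a>>0)&0x7 = 0x2  ←
err:1 @ bit 3 → (0x844a>>3)&0x1 = 0x1
type:12 @ bit 4 → (0x844a>>4)&0xfff = 0x844
cnt signed 3b, MSB=0: value = 2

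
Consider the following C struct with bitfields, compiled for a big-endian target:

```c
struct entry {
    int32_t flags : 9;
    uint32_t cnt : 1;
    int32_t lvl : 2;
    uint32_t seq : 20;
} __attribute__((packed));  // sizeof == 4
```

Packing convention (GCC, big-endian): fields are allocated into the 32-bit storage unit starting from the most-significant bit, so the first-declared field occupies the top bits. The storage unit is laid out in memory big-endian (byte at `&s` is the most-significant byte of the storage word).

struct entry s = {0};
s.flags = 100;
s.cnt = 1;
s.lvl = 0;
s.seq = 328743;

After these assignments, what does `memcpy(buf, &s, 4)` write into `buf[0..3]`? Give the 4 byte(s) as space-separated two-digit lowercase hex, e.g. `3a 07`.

flags (9b) val=100 bits=0x64 at bit 23: 0x32000000
cnt (1b) val=1 bits=0x1 at bit 22: 0x32400000
lvl (2b) val=0 bits=0x0 at bit 20: 0x32400000
seq (20b) val=328743 bits=0x50427 at bit 0: 0x32450427
word = 0x32450427 → big-endian bytes:
  [0]=0x32  [1]=0x45  [2]=0x04  [3]=0x27

32 45 04 27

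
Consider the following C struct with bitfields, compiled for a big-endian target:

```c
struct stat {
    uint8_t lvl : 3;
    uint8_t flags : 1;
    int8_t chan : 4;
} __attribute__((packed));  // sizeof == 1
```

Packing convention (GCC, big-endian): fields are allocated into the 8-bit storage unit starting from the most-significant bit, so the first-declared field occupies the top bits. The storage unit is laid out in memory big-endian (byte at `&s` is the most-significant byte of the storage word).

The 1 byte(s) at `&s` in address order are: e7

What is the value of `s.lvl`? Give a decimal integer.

7

[0]=0xe7 (big-endian) → word 0xe7
lvl [5+:3] = (word>>5) & 0x7 = 7  ←
flags [4+:1] = (word>>4) & 0x1 = 0
chan [0+:4] = (word>>0) & 0xf = 7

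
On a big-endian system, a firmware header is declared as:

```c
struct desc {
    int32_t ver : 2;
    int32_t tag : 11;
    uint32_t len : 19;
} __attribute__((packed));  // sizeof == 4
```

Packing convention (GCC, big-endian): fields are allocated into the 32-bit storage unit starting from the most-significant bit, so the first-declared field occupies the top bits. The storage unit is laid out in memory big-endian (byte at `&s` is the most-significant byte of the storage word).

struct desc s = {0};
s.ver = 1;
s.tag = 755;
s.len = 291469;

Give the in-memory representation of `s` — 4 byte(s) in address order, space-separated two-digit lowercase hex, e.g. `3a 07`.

57 9c 72 8d

ver (2b) val=1 bits=0x1 at bit 30: 0x40000000
tag (11b) val=755 bits=0x2f3 at bit 19: 0x57980000
len (19b) val=291469 bits=0x4728d at bit 0: 0x579c728d
word = 0x579c728d → big-endian bytes:
  [0]=0x57  [1]=0x9c  [2]=0x72  [3]=0x8d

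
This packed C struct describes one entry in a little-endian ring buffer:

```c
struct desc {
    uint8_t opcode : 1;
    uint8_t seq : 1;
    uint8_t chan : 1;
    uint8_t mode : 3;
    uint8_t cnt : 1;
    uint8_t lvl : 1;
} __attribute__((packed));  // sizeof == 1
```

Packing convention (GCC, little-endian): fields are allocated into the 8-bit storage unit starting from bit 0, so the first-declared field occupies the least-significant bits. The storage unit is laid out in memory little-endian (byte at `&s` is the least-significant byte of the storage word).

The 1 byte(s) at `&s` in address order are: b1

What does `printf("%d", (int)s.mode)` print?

[0]=0xb1 (little-endian) → word 0xb1
opcode [0+:1] = (word>>0) & 0x1 = 1
seq [1+:1] = (word>>1) & 0x1 = 0
chan [2+:1] = (word>>2) & 0x1 = 0
mode [3+:3] = (word>>3) & 0x7 = 6  ←
cnt [6+:1] = (word>>6) & 0x1 = 0
lvl [7+:1] = (word>>7) & 0x1 = 1

6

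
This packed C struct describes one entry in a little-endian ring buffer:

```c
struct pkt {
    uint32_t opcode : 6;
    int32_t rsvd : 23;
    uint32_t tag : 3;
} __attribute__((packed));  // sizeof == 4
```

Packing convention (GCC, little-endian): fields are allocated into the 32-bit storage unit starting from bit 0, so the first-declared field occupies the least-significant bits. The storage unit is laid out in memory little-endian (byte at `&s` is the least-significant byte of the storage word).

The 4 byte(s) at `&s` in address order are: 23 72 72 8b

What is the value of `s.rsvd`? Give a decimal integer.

3000776

[0]=0x23 [1]=0x72 [2]=0x72 [3]=0x8b (little-endian) → word 0x8b727223
opcode:6 @ bit 0 → (0x8b727223>>0)&0x3f = 0x23
rsvd:23 @ bit 6 → (0x8b727223>>6)&0x7fffff = 0x2dc9c8  ←
tag:3 @ bit 29 → (0x8b727223>>29)&0x7 = 0x4
rsvd signed 23b, MSB=0: value = 3000776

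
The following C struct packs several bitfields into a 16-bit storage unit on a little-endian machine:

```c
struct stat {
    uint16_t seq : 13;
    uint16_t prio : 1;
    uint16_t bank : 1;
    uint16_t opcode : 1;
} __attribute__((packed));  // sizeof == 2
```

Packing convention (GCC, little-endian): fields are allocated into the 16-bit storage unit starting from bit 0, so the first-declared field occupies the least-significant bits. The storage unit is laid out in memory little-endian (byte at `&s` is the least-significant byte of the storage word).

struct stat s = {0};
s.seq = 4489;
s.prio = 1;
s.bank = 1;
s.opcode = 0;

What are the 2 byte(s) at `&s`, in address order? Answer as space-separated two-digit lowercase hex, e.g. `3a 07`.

[0+:13] seq=4489 & 0x1fff = 0x1189; word=0x1189
[13+:1] prio=1 & 0x1 = 0x1; word=0x3189
[14+:1] bank=1 & 0x1 = 0x1; word=0x7189
[15+:1] opcode=0 & 0x1 = 0x0; word=0x7189
word = 0x7189 → little-endian bytes:
  [0]=0x89  [1]=0x71

89 71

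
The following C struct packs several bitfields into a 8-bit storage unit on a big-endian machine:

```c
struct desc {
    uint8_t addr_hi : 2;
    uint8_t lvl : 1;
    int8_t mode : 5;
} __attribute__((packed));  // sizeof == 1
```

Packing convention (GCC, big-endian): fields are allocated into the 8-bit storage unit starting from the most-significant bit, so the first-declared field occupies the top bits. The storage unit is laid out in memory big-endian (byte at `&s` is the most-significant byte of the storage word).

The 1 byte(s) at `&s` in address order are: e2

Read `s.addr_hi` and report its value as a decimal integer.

[0]=0xe2 (big-endian) → word 0xe2
addr_hi [6+:2] = (word>>6) & 0x3 = 3  ←
lvl [5+:1] = (word>>5) & 0x1 = 1
mode [0+:5] = (word>>0) & 0x1f = 2

3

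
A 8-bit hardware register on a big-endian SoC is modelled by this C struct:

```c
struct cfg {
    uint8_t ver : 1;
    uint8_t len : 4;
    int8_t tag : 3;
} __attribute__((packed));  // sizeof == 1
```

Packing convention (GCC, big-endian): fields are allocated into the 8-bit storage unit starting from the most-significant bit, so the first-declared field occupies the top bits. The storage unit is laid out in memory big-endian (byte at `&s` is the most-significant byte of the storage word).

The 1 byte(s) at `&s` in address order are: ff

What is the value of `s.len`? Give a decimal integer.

[0]=0xff (big-endian) → word 0xff
ver [7+:1] = (word>>7) & 0x1 = 1
len [3+:4] = (word>>3) & 0xf = 15  ←
tag [0+:3] = (word>>0) & 0x7 = 7

15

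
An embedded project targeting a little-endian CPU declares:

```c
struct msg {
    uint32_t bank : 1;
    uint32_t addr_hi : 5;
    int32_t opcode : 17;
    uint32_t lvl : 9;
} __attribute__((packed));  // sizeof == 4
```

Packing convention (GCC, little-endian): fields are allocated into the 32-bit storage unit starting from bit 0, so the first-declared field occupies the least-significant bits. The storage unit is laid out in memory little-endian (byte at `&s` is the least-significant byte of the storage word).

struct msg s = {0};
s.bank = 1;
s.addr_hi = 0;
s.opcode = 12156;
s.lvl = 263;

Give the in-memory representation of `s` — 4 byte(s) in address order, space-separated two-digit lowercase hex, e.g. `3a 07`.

01 df 8b 83

bank:1 = 1 → 0x1 << 0 → word 0x00000001
addr_hi:5 = 0 → 0x0 << 1 → word 0x00000001
opcode:17 = 12156 → 0x2f7c << 6 → word 0x000bdf01
lvl:9 = 263 → 0x107 << 23 → word 0x838bdf01
word = 0x838bdf01 → little-endian bytes:
  [0]=0x01  [1]=0xdf  [2]=0x8b  [3]=0x83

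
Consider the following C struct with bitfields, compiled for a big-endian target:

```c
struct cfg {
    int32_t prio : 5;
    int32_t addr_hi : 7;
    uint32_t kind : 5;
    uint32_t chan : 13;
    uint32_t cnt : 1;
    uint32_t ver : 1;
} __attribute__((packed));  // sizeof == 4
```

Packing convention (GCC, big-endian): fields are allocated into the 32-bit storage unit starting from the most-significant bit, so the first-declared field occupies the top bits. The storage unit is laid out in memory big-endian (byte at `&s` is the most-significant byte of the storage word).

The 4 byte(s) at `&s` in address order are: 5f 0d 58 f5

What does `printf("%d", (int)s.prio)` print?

[0]=0x5f [1]=0x0d [2]=0x58 [3]=0xf5 (big-endian) → word 0x5f0d58f5
prio:5 @ bit 27 → (0x5f0d58f5>>27)&0x1f = 0xb  ←
addr_hi:7 @ bit 20 → (0x5f0d58f5>>20)&0x7f = 0x70
kind:5 @ bit 15 → (0x5f0d58f5>>15)&0x1f = 0x1a
chan:13 @ bit 2 → (0x5f0d58f5>>2)&0x1fff = 0x163d
cnt:1 @ bit 1 → (0x5f0d58f5>>1)&0x1 = 0x0
ver:1 @ bit 0 → (0x5f0d58f5>>0)&0x1 = 0x1
prio signed 5b, MSB=0: value = 11

11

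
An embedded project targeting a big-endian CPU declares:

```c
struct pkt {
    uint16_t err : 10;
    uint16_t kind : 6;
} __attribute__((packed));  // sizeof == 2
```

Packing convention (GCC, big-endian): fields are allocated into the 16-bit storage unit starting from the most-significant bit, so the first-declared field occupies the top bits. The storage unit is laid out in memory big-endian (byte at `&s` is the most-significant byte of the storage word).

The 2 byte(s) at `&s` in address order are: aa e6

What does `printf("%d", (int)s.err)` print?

683

[0]=0xaa [1]=0xe6 (big-endian) → word 0xaae6
err:10 @ bit 6 → (0xaae6>>6)&0x3ff = 0x2ab  ←
kind:6 @ bit 0 → (0xaae6>>0)&0x3f = 0x26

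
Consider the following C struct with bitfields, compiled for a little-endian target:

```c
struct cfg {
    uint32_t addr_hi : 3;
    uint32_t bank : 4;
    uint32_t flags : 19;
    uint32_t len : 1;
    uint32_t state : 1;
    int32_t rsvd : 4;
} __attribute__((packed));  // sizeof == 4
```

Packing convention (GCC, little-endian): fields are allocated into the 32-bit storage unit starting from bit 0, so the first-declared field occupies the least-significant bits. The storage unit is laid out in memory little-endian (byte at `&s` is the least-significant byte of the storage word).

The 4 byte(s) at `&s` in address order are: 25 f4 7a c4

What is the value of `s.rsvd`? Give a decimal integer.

[0]=0x25 [1]=0xf4 [2]=0x7a [3]=0xc4 (little-endian) → word 0xc47af425
addr_hi [0+:3] = (word>>0) & 0x7 = 5
bank [3+:4] = (word>>3) & 0xf = 4
flags [7+:19] = (word>>7) & 0x7ffff = 62952
len [26+:1] = (word>>26) & 0x1 = 1
state [27+:1] = (word>>27) & 0x1 = 0
rsvd [28+:4] = (word>>28) & 0xf = 12  ←
rsvd signed 4b, MSB=1: 12 - 16 = -4

-4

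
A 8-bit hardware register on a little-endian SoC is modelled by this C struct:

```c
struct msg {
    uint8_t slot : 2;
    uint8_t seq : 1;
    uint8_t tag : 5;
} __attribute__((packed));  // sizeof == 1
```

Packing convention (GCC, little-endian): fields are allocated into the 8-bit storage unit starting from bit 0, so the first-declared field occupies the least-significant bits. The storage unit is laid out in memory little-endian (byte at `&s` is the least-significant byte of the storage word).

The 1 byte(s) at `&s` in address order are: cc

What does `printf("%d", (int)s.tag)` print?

25

[0]=0xcc (little-endian) → word 0xcc
slot [0+:2] = (word>>0) & 0x3 = 0
seq [2+:1] = (word>>2) & 0x1 = 1
tag [3+:5] = (word>>3) & 0x1f = 25  ←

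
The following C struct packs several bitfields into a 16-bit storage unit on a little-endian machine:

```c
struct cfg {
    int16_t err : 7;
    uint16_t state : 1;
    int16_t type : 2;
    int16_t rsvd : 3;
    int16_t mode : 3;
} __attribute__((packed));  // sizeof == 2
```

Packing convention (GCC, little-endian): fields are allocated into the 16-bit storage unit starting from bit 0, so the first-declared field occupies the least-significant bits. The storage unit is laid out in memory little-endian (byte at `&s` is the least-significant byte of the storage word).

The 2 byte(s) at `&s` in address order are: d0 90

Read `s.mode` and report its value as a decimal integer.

[0]=0xd0 [1]=0x90 (little-endian) → word 0x90d0
err [0+:7] = (word>>0) & 0x7f = 80
state [7+:1] = (word>>7) & 0x1 = 1
type [8+:2] = (word>>8) & 0x3 = 0
rsvd [10+:3] = (word>>10) & 0x7 = 4
mode [13+:3] = (word>>13) & 0x7 = 4  ←
mode signed 3b, MSB=1: 4 - 8 = -4

-4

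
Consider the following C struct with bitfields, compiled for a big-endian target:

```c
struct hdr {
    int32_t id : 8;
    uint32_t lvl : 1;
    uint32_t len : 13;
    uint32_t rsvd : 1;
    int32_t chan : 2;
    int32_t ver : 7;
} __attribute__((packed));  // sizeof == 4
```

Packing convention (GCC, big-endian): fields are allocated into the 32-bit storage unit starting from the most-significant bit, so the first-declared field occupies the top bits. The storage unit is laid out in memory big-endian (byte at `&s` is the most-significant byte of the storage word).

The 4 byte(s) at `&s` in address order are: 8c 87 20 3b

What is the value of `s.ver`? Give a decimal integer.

59

[0]=0x8c [1]=0x87 [2]=0x20 [3]=0x3b (big-endian) → word 0x8c87203b
id:8 @ bit 24 → (0x8c87203b>>24)&0xff = 0x8c
lvl:1 @ bit 23 → (0x8c87203b>>23)&0x1 = 0x1
len:13 @ bit 10 → (0x8c87203b>>10)&0x1fff = 0x1c8
rsvd:1 @ bit 9 → (0x8c87203b>>9)&0x1 = 0x0
chan:2 @ bit 7 → (0x8c87203b>>7)&0x3 = 0x0
ver:7 @ bit 0 → (0x8c87203b>>0)&0x7f = 0x3b  ←
ver signed 7b, MSB=0: value = 59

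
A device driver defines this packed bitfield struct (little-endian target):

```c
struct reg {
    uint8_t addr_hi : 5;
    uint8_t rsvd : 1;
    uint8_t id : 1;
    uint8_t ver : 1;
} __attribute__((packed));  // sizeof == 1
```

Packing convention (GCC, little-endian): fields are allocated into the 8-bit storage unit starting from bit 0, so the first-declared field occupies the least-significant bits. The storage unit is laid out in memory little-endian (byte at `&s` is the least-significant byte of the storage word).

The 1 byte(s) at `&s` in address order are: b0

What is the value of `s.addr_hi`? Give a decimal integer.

[0]=0xb0 (little-endian) → word 0xb0
addr_hi:5 @ bit 0 → (0xb0>>0)&0x1f = 0x10  ←
rsvd:1 @ bit 5 → (0xb0>>5)&0x1 = 0x1
id:1 @ bit 6 → (0xb0>>6)&0x1 = 0x0
ver:1 @ bit 7 → (0xb0>>7)&0x1 = 0x1

16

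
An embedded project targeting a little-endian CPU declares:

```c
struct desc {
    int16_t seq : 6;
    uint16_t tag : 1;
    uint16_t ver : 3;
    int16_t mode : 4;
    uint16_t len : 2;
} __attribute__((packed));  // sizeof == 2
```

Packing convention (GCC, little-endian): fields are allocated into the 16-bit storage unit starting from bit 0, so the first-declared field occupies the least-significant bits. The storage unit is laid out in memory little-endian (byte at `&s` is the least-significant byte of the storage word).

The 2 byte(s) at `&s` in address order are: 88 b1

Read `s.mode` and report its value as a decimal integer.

[0]=0x88 [1]=0xb1 (little-endian) → word 0xb188
seq [0+:6] = (word>>0) & 0x3f = 8
tag [6+:1] = (word>>6) & 0x1 = 0
ver [7+:3] = (word>>7) & 0x7 = 3
mode [10+:4] = (word>>10) & 0xf = 12  ←
len [14+:2] = (word>>14) & 0x3 = 2
mode signed 4b, MSB=1: 12 - 16 = -4

-4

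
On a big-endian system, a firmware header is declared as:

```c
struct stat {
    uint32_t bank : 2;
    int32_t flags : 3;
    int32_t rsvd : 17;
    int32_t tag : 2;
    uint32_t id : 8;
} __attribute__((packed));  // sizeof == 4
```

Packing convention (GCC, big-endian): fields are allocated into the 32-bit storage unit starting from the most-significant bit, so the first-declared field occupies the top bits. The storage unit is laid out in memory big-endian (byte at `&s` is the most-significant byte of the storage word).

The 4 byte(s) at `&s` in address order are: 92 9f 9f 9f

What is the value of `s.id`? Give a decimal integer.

159

[0]=0x92 [1]=0x9f [2]=0x9f [3]=0x9f (big-endian) → word 0x929f9f9f
bank [30+:2] = (word>>30) & 0x3 = 2
flags [27+:3] = (word>>27) & 0x7 = 2
rsvd [10+:17] = (word>>10) & 0x1ffff = 42983
tag [8+:2] = (word>>8) & 0x3 = 3
id [0+:8] = (word>>0) & 0xff = 159  ←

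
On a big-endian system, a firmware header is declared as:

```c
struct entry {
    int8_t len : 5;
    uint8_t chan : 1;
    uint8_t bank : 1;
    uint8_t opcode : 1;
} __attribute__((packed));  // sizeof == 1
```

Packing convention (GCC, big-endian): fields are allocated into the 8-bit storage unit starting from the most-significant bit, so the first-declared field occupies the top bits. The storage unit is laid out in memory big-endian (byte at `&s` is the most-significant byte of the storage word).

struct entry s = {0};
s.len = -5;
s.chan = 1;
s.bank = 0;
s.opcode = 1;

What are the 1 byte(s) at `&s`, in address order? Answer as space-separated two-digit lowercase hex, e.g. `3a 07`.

len:5 = -5 → 0x1b << 3 → word 0xd8
chan:1 = 1 → 0x1 << 2 → word 0xdc
bank:1 = 0 → 0x0 << 1 → word 0xdc
opcode:1 = 1 → 0x1 << 0 → word 0xdd
word = 0xdd → big-endian bytes:
  [0]=0xdd

dd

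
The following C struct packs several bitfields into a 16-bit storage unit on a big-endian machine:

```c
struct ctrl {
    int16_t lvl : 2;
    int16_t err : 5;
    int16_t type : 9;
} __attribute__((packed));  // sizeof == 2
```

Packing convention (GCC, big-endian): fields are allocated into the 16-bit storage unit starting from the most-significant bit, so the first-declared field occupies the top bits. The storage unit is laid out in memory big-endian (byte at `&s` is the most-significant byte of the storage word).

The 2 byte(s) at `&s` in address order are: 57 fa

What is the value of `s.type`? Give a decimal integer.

[0]=0x57 [1]=0xfa (big-endian) → word 0x57fa
lvl [14+:2] = (word>>14) & 0x3 = 1
err [9+:5] = (word>>9) & 0x1f = 11
type [0+:9] = (word>>0) & 0x1ff = 506  ←
type signed 9b, MSB=1: 506 - 512 = -6

-6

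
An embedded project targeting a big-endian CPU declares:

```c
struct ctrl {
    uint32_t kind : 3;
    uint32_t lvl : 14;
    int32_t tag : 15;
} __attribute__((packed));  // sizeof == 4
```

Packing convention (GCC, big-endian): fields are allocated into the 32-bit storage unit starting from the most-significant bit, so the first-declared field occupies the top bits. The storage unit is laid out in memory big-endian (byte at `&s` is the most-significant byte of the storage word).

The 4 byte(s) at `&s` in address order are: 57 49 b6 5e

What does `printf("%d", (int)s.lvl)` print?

[0]=0x57 [1]=0x49 [2]=0xb6 [3]=0x5e (big-endian) → word 0x5749b65e
kind [29+:3] = (word>>29) & 0x7 = 2
lvl [15+:14] = (word>>15) & 0x3fff = 11923  ←
tag [0+:15] = (word>>0) & 0x7fff = 13918

11923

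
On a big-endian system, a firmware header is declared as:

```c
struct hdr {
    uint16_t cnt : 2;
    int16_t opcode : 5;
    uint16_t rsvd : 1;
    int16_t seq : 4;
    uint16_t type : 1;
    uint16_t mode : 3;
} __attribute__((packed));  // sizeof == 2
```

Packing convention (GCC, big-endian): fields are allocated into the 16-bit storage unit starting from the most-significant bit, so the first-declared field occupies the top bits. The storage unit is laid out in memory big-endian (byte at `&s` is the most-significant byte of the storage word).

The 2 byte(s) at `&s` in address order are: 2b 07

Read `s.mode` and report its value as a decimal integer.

7

[0]=0x2b [1]=0x07 (big-endian) → word 0x2b07
cnt:2 @ bit 14 → (0x2b07>>14)&0x3 = 0x0
opcode:5 @ bit 9 → (0x2b07>>9)&0x1f = 0x15
rsvd:1 @ bit 8 → (0x2b07>>8)&0x1 = 0x1
seq:4 @ bit 4 → (0x2b07>>4)&0xf = 0x0
type:1 @ bit 3 → (0x2b07>>3)&0x1 = 0x0
mode:3 @ bit 0 → (0x2b07>>0)&0x7 = 0x7  ←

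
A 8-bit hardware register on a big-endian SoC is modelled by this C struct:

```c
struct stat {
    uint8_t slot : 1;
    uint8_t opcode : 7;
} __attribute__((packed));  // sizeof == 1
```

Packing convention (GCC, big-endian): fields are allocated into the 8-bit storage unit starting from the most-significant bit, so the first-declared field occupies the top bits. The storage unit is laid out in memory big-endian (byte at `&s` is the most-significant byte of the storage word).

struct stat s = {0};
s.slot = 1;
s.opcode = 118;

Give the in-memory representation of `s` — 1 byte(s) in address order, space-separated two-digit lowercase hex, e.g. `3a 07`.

slot:1 = 1 → 0x1 << 7 → word 0x80
opcode:7 = 118 → 0x76 << 0 → word 0xf6
word = 0xf6 → big-endian bytes:
  [0]=0xf6

f6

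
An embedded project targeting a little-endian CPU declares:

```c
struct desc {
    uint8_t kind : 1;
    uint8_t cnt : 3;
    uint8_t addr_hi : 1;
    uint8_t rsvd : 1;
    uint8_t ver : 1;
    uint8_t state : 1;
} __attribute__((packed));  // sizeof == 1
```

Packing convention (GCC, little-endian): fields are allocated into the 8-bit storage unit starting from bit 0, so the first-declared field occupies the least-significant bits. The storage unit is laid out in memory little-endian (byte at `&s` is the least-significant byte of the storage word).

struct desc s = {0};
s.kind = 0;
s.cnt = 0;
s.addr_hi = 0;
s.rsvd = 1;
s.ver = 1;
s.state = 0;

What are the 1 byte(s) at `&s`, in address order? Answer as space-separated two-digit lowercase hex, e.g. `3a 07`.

60

kind:1 = 0 → 0x0 << 0 → word 0x00
cnt:3 = 0 → 0x0 << 1 → word 0x00
addr_hi:1 = 0 → 0x0 << 4 → word 0x00
rsvd:1 = 1 → 0x1 << 5 → word 0x20
ver:1 = 1 → 0x1 << 6 → word 0x60
state:1 = 0 → 0x0 << 7 → word 0x60
word = 0x60 → little-endian bytes:
  [0]=0x60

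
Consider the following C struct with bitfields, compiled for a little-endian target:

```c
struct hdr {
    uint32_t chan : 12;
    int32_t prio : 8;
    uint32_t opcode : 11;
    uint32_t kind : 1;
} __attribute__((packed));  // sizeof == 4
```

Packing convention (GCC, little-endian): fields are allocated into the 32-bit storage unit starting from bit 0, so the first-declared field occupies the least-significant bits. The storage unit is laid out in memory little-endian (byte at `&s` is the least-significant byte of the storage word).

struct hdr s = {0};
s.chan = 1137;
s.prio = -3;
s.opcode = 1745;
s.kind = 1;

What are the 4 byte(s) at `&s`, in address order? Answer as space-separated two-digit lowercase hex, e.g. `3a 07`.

71 d4 1f ed

chan:12 = 1137 → 0x471 << 0 → word 0x00000471
prio:8 = -3 → 0xfd << 12 → word 0x000fd471
opcode:11 = 1745 → 0x6d1 << 20 → word 0x6d1fd471
kind:1 = 1 → 0x1 << 31 → word 0xed1fd471
word = 0xed1fd471 → little-endian bytes:
  [0]=0x71  [1]=0xd4  [2]=0x1f  [3]=0xed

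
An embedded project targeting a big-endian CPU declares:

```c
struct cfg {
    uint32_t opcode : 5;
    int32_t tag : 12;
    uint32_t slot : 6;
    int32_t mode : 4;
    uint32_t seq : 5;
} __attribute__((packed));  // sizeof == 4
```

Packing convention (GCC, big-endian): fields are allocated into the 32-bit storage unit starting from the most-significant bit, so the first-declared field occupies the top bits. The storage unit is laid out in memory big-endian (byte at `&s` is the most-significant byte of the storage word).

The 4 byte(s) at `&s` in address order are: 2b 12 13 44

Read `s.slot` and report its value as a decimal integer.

[0]=0x2b [1]=0x12 [2]=0x13 [3]=0x44 (big-endian) → word 0x2b121344
opcode [27+:5] = (word>>27) & 0x1f = 5
tag [15+:12] = (word>>15) & 0xfff = 1572
slot [9+:6] = (word>>9) & 0x3f = 9  ←
mode [5+:4] = (word>>5) & 0xf = 10
seq [0+:5] = (word>>0) & 0x1f = 4

9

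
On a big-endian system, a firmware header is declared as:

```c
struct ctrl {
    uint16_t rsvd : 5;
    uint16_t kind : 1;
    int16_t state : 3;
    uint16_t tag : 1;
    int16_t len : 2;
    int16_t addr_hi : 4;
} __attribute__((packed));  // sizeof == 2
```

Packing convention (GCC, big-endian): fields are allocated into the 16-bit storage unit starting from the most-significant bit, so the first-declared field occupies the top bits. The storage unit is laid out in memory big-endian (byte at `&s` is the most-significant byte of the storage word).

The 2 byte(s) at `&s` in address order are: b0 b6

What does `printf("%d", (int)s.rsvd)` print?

[0]=0xb0 [1]=0xb6 (big-endian) → word 0xb0b6
rsvd:5 @ bit 11 → (0xb0b6>>11)&0x1f = 0x16  ←
kind:1 @ bit 10 → (0xb0b6>>10)&0x1 = 0x0
state:3 @ bit 7 → (0xb0b6>>7)&0x7 = 0x1
tag:1 @ bit 6 → (0xb0b6>>6)&0x1 = 0x0
len:2 @ bit 4 → (0xb0b6>>4)&0x3 = 0x3
addr_hi:4 @ bit 0 → (0xb0b6>>0)&0xf = 0x6

22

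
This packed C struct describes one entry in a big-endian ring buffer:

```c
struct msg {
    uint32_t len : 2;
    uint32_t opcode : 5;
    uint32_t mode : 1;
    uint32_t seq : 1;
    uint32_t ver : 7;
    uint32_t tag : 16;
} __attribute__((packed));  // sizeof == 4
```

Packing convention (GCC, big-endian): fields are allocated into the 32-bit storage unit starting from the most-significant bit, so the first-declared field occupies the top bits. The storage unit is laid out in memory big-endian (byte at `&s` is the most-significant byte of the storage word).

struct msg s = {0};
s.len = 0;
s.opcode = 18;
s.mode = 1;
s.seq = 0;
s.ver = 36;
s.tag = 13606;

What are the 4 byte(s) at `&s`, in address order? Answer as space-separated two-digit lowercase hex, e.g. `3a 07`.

len:2 = 0 → 0x0 << 30 → word 0x00000000
opcode:5 = 18 → 0x12 << 25 → word 0x24000000
mode:1 = 1 → 0x1 << 24 → word 0x25000000
seq:1 = 0 → 0x0 << 23 → word 0x25000000
ver:7 = 36 → 0x24 << 16 → word 0x25240000
tag:16 = 13606 → 0x3526 << 0 → word 0x25243526
word = 0x25243526 → big-endian bytes:
  [0]=0x25  [1]=0x24  [2]=0x35  [3]=0x26

25 24 35 26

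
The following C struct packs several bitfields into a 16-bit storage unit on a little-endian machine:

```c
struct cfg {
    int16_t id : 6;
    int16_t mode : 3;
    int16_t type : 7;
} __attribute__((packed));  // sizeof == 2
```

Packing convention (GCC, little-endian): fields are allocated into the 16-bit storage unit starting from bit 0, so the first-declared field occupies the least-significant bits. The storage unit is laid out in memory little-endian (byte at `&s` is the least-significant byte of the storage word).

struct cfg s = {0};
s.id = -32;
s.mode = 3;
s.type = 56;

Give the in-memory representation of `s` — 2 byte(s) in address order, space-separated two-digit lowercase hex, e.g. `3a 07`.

id:6 = -32 → 0x20 << 0 → word 0x0020
mode:3 = 3 → 0x3 << 6 → word 0x00e0
type:7 = 56 → 0x38 << 9 → word 0x70e0
word = 0x70e0 → little-endian bytes:
  [0]=0xe0  [1]=0x70

e0 70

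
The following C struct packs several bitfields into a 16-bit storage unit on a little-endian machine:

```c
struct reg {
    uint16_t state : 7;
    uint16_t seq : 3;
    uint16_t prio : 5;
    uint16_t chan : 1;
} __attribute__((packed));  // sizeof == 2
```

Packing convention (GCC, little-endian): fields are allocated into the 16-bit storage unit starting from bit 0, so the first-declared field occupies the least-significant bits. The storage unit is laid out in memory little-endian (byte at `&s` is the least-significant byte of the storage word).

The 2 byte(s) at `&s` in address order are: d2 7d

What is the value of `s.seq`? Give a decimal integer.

3

[0]=0xd2 [1]=0x7d (little-endian) → word 0x7dd2
state [0+:7] = (word>>0) & 0x7f = 82
seq [7+:3] = (word>>7) & 0x7 = 3  ←
prio [10+:5] = (word>>10) & 0x1f = 31
chan [15+:1] = (word>>15) & 0x1 = 0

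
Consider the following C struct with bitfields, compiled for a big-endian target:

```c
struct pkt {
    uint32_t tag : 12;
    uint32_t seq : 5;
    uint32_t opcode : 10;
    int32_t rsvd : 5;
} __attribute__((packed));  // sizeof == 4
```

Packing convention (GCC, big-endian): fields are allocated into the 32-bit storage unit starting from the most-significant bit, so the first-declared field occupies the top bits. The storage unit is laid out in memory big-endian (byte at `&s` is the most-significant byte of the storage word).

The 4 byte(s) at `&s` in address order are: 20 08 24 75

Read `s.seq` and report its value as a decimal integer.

16

[0]=0x20 [1]=0x08 [2]=0x24 [3]=0x75 (big-endian) → word 0x20082475
tag:12 @ bit 20 → (0x20082475>>20)&0xfff = 0x200
seq:5 @ bit 15 → (0x20082475>>15)&0x1f = 0x10  ←
opcode:10 @ bit 5 → (0x20082475>>5)&0x3ff = 0x123
rsvd:5 @ bit 0 → (0x20082475>>0)&0x1f = 0x15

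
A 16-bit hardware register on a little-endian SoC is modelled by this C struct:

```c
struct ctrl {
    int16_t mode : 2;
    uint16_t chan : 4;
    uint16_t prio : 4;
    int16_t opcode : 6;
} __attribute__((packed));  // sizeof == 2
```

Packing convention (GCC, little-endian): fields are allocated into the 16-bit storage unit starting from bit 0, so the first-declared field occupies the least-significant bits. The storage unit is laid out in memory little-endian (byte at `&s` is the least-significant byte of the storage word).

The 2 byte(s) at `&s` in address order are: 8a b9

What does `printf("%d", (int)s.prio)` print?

6

[0]=0x8a [1]=0xb9 (little-endian) → word 0xb98a
mode [0+:2] = (word>>0) & 0x3 = 2
chan [2+:4] = (word>>2) & 0xf = 2
prio [6+:4] = (word>>6) & 0xf = 6  ←
opcode [10+:6] = (word>>10) & 0x3f = 46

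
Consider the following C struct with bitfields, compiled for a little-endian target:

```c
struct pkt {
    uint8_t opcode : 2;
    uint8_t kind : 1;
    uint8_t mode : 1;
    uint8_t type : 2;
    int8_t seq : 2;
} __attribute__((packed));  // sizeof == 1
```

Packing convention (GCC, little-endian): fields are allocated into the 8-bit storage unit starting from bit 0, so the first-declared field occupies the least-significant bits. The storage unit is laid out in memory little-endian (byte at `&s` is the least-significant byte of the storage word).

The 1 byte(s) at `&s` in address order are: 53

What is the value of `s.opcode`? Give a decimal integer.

3

[0]=0x53 (little-endian) → word 0x53
opcode:2 @ bit 0 → (0x53>>0)&0x3 = 0x3  ←
kind:1 @ bit 2 → (0x53>>2)&0x1 = 0x0
mode:1 @ bit 3 → (0x53>>3)&0x1 = 0x0
type:2 @ bit 4 → (0x53>>4)&0x3 = 0x1
seq:2 @ bit 6 → (0x53>>6)&0x3 = 0x1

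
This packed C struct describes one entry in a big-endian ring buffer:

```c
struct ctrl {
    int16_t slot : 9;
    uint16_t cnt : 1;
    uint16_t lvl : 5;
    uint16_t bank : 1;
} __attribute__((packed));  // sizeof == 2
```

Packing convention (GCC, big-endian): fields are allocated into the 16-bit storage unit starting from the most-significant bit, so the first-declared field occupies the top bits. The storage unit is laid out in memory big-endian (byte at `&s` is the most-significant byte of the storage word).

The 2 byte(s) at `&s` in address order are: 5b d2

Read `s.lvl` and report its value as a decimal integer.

[0]=0x5b [1]=0xd2 (big-endian) → word 0x5bd2
slot:9 @ bit 7 → (0x5bd2>>7)&0x1ff = 0xb7
cnt:1 @ bit 6 → (0x5bd2>>6)&0x1 = 0x1
lvl:5 @ bit 1 → (0x5bd2>>1)&0x1f = 0x9  ←
bank:1 @ bit 0 → (0x5bd2>>0)&0x1 = 0x0

9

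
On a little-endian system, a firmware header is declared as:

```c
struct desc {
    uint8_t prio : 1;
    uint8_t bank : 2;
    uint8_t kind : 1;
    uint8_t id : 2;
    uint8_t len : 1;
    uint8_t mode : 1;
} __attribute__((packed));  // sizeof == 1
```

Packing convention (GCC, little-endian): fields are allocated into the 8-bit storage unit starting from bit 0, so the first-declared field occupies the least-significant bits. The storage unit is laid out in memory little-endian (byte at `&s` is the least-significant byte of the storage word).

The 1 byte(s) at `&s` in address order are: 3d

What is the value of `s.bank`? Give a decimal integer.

2

[0]=0x3d (little-endian) → word 0x3d
prio:1 @ bit 0 → (0x3d>>0)&0x1 = 0x1
bank:2 @ bit 1 → (0x3d>>1)&0x3 = 0x2  ←
kind:1 @ bit 3 → (0x3d>>3)&0x1 = 0x1
id:2 @ bit 4 → (0x3d>>4)&0x3 = 0x3
len:1 @ bit 6 → (0x3d>>6)&0x1 = 0x0
mode:1 @ bit 7 → (0x3d>>7)&0x1 = 0x0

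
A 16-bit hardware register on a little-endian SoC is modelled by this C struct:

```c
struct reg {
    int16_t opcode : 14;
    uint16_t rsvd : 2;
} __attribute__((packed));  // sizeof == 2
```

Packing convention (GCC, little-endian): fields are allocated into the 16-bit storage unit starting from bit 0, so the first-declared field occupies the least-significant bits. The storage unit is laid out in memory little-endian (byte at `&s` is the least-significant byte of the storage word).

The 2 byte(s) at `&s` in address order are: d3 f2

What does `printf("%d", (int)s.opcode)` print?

[0]=0xd3 [1]=0xf2 (little-endian) → word 0xf2d3
opcode:14 @ bit 0 → (0xf2d3>>0)&0x3fff = 0x32d3  ←
rsvd:2 @ bit 14 → (0xf2d3>>14)&0x3 = 0x3
opcode signed 14b, MSB=1: 13011 - 16384 = -3373

-3373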